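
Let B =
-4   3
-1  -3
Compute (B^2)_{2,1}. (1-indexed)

7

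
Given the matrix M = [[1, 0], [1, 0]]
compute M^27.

M² = M (a projection; rank 1, trace 1), so M^27 = M.

[[1, 0], [1, 0]]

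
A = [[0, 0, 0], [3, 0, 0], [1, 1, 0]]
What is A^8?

[[0, 0, 0], [0, 0, 0], [0, 0, 0]]

A is strictly triangular, hence nilpotent: A^3 = 0, so A^8 = 0.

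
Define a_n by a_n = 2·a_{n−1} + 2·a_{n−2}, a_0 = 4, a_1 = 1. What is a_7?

1288

With companion matrix C = [[2, 2], [1, 0]], [a_n, a_{n−1}]ᵀ = C·[a_{n−1}, a_{n−2}]ᵀ, so [a_7, a_6]ᵀ = C⁶·[a_1, a_0]ᵀ.
C⁶ = [[328, 240], [120, 88]], giving [a_7, a_6]ᵀ = [[1288], [472]].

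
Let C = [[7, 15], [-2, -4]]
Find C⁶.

tr C = 3 and det C = 2, so the characteristic polynomial is λ² − (3)λ + (2) with roots 2 and 1.
Eigenvectors give P = [[3, 5], [-1, -2]] with P⁻¹ = [[2, 5], [-1, -3]], and C = P·diag(2, 1)·P⁻¹.
Then C⁶ = P·diag(64, 1)·P⁻¹ = [[192, 5], [-64, -2]] · [[2, 5], [-1, -3]] = [[379, 945], [-126, -314]].

[[379, 945], [-126, -314]]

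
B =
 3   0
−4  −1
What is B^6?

tr B = 2 and det B = −3, so the characteristic polynomial is λ² − (2)λ + (−3) with roots 3 and −1.
Eigenvectors give P = [[−1, 0], [1, 1]] with P⁻¹ = [[−1, 0], [1, 1]], and B = P·diag(3, −1)·P⁻¹.
Then B^6 = P·diag(729, 1)·P⁻¹ = [[−729, 0], [729, 1]] · [[−1, 0], [1, 1]] = [[729, 0], [−728, 1]].

[[729, 0], [−728, 1]]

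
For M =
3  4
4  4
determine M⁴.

M² = [[25, 28], [28, 32]]
M³ = [[187, 212], [212, 240]]
M⁴ = [[1409, 1596], [1596, 1808]]

[[1409, 1596], [1596, 1808]]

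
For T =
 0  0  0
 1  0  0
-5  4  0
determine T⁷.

T is strictly triangular, hence nilpotent: T³ = 0, so T⁷ = 0.

[[0, 0, 0], [0, 0, 0], [0, 0, 0]]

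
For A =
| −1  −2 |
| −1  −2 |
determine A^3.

A^2 = [[3, 6], [3, 6]]
A^3 = [[−9, −18], [−9, −18]]

[[−9, −18], [−9, −18]]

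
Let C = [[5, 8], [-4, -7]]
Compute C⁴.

[[-79, -160], [80, 161]]

tr C = -2 and det C = -3, so the characteristic polynomial is λ² − (-2)λ + (-3) with roots 1 and -3.
Eigenvectors give P = [[2, 1], [-1, -1]] with P⁻¹ = [[1, 1], [-1, -2]], and C = P·diag(1, -3)·P⁻¹.
Then C⁴ = P·diag(1, 81)·P⁻¹ = [[2, 81], [-1, -81]] · [[1, 1], [-1, -2]] = [[-79, -160], [80, 161]].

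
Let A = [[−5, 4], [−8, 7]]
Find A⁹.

tr A = 2 and det A = −3, so the characteristic polynomial is λ² − (2)λ + (−3) with roots 3 and −1.
Eigenvectors give P = [[−1, 1], [−2, 1]] with P⁻¹ = [[1, −1], [2, −1]], and A = P·diag(3, −1)·P⁻¹.
Then A⁹ = P·diag(19683, −1)·P⁻¹ = [[−19683, −1], [−39366, −1]] · [[1, −1], [2, −1]] = [[−19685, 19684], [−39368, 39367]].

[[−19685, 19684], [−39368, 39367]]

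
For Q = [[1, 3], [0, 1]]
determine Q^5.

[[1, 15], [0, 1]]

Q = I + N where N = [[0, 3], [0, 0]] is strictly upper-triangular, so N^2 = 0.
(I + N)^5 = I + 5·N = [[1, 15], [0, 1]].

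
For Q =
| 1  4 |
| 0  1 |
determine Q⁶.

Q = I + N where N = [[0, 4], [0, 0]] is strictly upper-triangular, so N² = 0.
(I + N)⁶ = I + 6·N = [[1, 24], [0, 1]].

[[1, 24], [0, 1]]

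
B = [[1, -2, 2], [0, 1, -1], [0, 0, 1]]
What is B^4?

B = I + N where N = [[0, -2, 2], [0, 0, -1], [0, 0, 0]] is strictly upper-triangular, so N^3 = 0.
(I + N)^4 = I + 4·N + 6·N^2 = [[1, -8, 20], [0, 1, -4], [0, 0, 1]].

[[1, -8, 20], [0, 1, -4], [0, 0, 1]]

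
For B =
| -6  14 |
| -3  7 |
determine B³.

[[-6, 14], [-3, 7]]

B² = B (a projection; rank 1, trace 1), so B³ = B.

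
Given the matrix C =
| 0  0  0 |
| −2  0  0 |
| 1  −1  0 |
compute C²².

C is strictly triangular, hence nilpotent: C³ = 0, so C²² = 0.

[[0, 0, 0], [0, 0, 0], [0, 0, 0]]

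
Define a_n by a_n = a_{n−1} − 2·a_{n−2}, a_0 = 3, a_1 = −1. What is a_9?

35

With companion matrix B = [[1, −2], [1, 0]], [a_n, a_{n−1}]ᵀ = B·[a_{n−1}, a_{n−2}]ᵀ, so [a_9, a_8]ᵀ = B⁸·[a_1, a_0]ᵀ.
B⁸ = [[−17, 6], [−3, −14]], giving [a_9, a_8]ᵀ = [[35], [−39]].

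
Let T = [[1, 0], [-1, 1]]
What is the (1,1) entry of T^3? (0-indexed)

1

T = I + N where N = [[0, 0], [-1, 0]] is strictly lower-triangular, so N^2 = 0.
(I + N)^3 = I + 3·N = [[1, 0], [-3, 1]].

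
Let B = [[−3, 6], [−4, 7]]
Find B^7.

tr B = 4 and det B = 3, so the characteristic polynomial is λ² − (4)λ + (3) with roots 3 and 1.
Eigenvectors give P = [[1, 3], [1, 2]] with P⁻¹ = [[−2, 3], [1, −1]], and B = P·diag(3, 1)·P⁻¹.
Then B^7 = P·diag(2187, 1)·P⁻¹ = [[2187, 3], [2187, 2]] · [[−2, 3], [1, −1]] = [[−4371, 6558], [−4372, 6559]].

[[−4371, 6558], [−4372, 6559]]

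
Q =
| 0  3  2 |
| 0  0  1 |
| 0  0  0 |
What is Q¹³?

[[0, 0, 0], [0, 0, 0], [0, 0, 0]]

Q is strictly triangular, hence nilpotent: Q³ = 0, so Q¹³ = 0.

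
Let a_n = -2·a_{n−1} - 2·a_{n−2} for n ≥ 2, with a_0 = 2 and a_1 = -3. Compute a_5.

With companion matrix Q = [[-2, -2], [1, 0]], [a_n, a_{n−1}]ᵀ = Q·[a_{n−1}, a_{n−2}]ᵀ, so [a_5, a_4]ᵀ = Q^4·[a_1, a_0]ᵀ.
Q^4 = [[-4, 0], [0, -4]], giving [a_5, a_4]ᵀ = [[12], [-8]].

12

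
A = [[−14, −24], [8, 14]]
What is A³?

[[−56, −96], [32, 56]]

tr A = 0 and det A = −4, so the characteristic polynomial is λ² − (0)λ + (−4) with roots −2 and 2.
Eigenvectors give P = [[−2, −3], [1, 2]] with P⁻¹ = [[−2, −3], [1, 2]], and A = P·diag(−2, 2)·P⁻¹.
Then A³ = P·diag(−8, 8)·P⁻¹ = [[16, −24], [−8, 16]] · [[−2, −3], [1, 2]] = [[−56, −96], [32, 56]].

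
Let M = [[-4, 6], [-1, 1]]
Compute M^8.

[[766, -1530], [255, -509]]

tr M = -3 and det M = 2, so the characteristic polynomial is λ² − (-3)λ + (2) with roots -1 and -2.
Eigenvectors give P = [[2, 3], [1, 1]] with P⁻¹ = [[-1, 3], [1, -2]], and M = P·diag(-1, -2)·P⁻¹.
Then M^8 = P·diag(1, 256)·P⁻¹ = [[2, 768], [1, 256]] · [[-1, 3], [1, -2]] = [[766, -1530], [255, -509]].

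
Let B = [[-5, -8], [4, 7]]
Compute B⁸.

tr B = 2 and det B = -3, so the characteristic polynomial is λ² − (2)λ + (-3) with roots 3 and -1.
Eigenvectors give P = [[-1, -2], [1, 1]] with P⁻¹ = [[1, 2], [-1, -1]], and B = P·diag(3, -1)·P⁻¹.
Then B⁸ = P·diag(6561, 1)·P⁻¹ = [[-6561, -2], [6561, 1]] · [[1, 2], [-1, -1]] = [[-6559, -13120], [6560, 13121]].

[[-6559, -13120], [6560, 13121]]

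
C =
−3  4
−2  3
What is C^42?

[[1, 0], [0, 1]]

C² = I (check: tr C = 0 and det C = −1), so C^42 = I since 42 is even.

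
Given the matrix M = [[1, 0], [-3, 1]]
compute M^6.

M = I + N where N = [[0, 0], [-3, 0]] is strictly lower-triangular, so N^2 = 0.
(I + N)^6 = I + 6·N = [[1, 0], [-18, 1]].

[[1, 0], [-18, 1]]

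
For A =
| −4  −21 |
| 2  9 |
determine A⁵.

[[−1234, −4431], [422, 1509]]

tr A = 5 and det A = 6, so the characteristic polynomial is λ² − (5)λ + (6) with roots 2 and 3.
Eigenvectors give P = [[7, −3], [−2, 1]] with P⁻¹ = [[1, 3], [2, 7]], and A = P·diag(2, 3)·P⁻¹.
Then A⁵ = P·diag(32, 243)·P⁻¹ = [[224, −729], [−64, 243]] · [[1, 3], [2, 7]] = [[−1234, −4431], [422, 1509]].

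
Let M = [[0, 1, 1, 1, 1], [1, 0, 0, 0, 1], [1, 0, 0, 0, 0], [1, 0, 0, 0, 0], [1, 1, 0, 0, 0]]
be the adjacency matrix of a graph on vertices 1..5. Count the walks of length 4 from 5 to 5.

The number of length-4 walks from vertex 5 to vertex 5 is entry (5,5) of M^4, where M is the adjacency matrix.
M^2 = [[4, 1, 0, 0, 1], [1, 2, 1, 1, 1], [0, 1, 1, 1, 1], [0, 1, 1, 1, 1], [1, 1, 1, 1, 2]]
M^3 = [[2, 5, 4, 4, 5], [5, 2, 1, 1, 3], [4, 1, 0, 0, 1], [4, 1, 0, 0, 1], [5, 3, 1, 1, 2]]
M^4 = [[18, 7, 2, 2, 7], [7, 8, 5, 5, 7], [2, 5, 4, 4, 5], [2, 5, 4, 4, 5], [7, 7, 5, 5, 8]]

8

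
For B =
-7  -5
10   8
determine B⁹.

[[-20707, -20195], [40390, 39878]]

tr B = 1 and det B = -6, so the characteristic polynomial is λ² − (1)λ + (-6) with roots 3 and -2.
Eigenvectors give P = [[-1, -1], [2, 1]] with P⁻¹ = [[1, 1], [-2, -1]], and B = P·diag(3, -2)·P⁻¹.
Then B⁹ = P·diag(19683, -512)·P⁻¹ = [[-19683, 512], [39366, -512]] · [[1, 1], [-2, -1]] = [[-20707, -20195], [40390, 39878]].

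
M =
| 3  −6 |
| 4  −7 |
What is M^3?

tr M = −4 and det M = 3, so the characteristic polynomial is λ² − (−4)λ + (3) with roots −3 and −1.
Eigenvectors give P = [[−1, −3], [−1, −2]] with P⁻¹ = [[2, −3], [−1, 1]], and M = P·diag(−3, −1)·P⁻¹.
Then M^3 = P·diag(−27, −1)·P⁻¹ = [[27, 3], [27, 2]] · [[2, −3], [−1, 1]] = [[51, −78], [52, −79]].

[[51, −78], [52, −79]]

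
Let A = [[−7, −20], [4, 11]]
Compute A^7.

[[−8743, −21860], [4372, 10931]]

tr A = 4 and det A = 3, so the characteristic polynomial is λ² − (4)λ + (3) with roots 1 and 3.
Eigenvectors give P = [[−5, −2], [2, 1]] with P⁻¹ = [[−1, −2], [2, 5]], and A = P·diag(1, 3)·P⁻¹.
Then A^7 = P·diag(1, 2187)·P⁻¹ = [[−5, −4374], [2, 2187]] · [[−1, −2], [2, 5]] = [[−8743, −21860], [4372, 10931]].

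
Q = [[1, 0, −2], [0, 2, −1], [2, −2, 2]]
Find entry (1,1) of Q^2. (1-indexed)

−3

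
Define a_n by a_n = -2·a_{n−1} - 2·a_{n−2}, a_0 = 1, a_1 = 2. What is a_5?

-8

With companion matrix B = [[-2, -2], [1, 0]], [a_n, a_{n−1}]ᵀ = B·[a_{n−1}, a_{n−2}]ᵀ, so [a_5, a_4]ᵀ = B⁴·[a_1, a_0]ᵀ.
B⁴ = [[-4, 0], [0, -4]], giving [a_5, a_4]ᵀ = [[-8], [-4]].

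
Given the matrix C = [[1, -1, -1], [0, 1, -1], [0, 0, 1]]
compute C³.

[[1, -3, 0], [0, 1, -3], [0, 0, 1]]

C = I + N where N = [[0, -1, -1], [0, 0, -1], [0, 0, 0]] is strictly upper-triangular, so N³ = 0.
(I + N)³ = I + 3·N + 3·N² = [[1, -3, 0], [0, 1, -3], [0, 0, 1]].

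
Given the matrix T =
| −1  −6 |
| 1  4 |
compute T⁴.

tr T = 3 and det T = 2, so the characteristic polynomial is λ² − (3)λ + (2) with roots 2 and 1.
Eigenvectors give P = [[−2, −3], [1, 1]] with P⁻¹ = [[1, 3], [−1, −2]], and T = P·diag(2, 1)·P⁻¹.
Then T⁴ = P·diag(16, 1)·P⁻¹ = [[−32, −3], [16, 1]] · [[1, 3], [−1, −2]] = [[−29, −90], [15, 46]].

[[−29, −90], [15, 46]]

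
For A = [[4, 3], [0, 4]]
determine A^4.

[[256, 768], [0, 256]]

A^2 = [[16, 24], [0, 16]]
A^3 = [[64, 144], [0, 64]]
A^4 = [[256, 768], [0, 256]]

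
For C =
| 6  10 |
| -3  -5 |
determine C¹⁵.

[[6, 10], [-3, -5]]

C² = C (a projection; rank 1, trace 1), so C¹⁵ = C.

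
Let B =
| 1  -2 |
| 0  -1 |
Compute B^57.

[[1, -2], [0, -1]]

B² = I (check: tr B = 0 and det B = -1), so B^57 = B since 57 is odd.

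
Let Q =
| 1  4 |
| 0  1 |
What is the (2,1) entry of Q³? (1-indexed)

0

Q = I + N where N = [[0, 4], [0, 0]] is strictly upper-triangular, so N² = 0.
(I + N)³ = I + 3·N = [[1, 12], [0, 1]].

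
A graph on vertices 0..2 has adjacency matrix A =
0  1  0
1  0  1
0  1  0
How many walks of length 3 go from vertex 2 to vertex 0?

The number of length-3 walks from vertex 2 to vertex 0 is entry (2,0) of A^3, where A is the adjacency matrix.
A^2 = [[1, 0, 1], [0, 2, 0], [1, 0, 1]]
A^3 = [[0, 2, 0], [2, 0, 2], [0, 2, 0]]

0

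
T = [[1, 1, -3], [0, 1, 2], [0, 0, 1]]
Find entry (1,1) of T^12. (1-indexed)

1

T = I + N where N = [[0, 1, -3], [0, 0, 2], [0, 0, 0]] is strictly upper-triangular, so N^3 = 0.
(I + N)^12 = I + 12·N + 66·N^2 = [[1, 12, 96], [0, 1, 24], [0, 0, 1]].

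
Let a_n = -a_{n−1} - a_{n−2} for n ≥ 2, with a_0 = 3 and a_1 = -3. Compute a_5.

0

With companion matrix A = [[-1, -1], [1, 0]], [a_n, a_{n−1}]ᵀ = A·[a_{n−1}, a_{n−2}]ᵀ, so [a_5, a_4]ᵀ = A⁴·[a_1, a_0]ᵀ.
A⁴ = [[-1, -1], [1, 0]], giving [a_5, a_4]ᵀ = [[0], [-3]].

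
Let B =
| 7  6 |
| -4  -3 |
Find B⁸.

tr B = 4 and det B = 3, so the characteristic polynomial is λ² − (4)λ + (3) with roots 1 and 3.
Eigenvectors give P = [[1, -3], [-1, 2]] with P⁻¹ = [[-2, -3], [-1, -1]], and B = P·diag(1, 3)·P⁻¹.
Then B⁸ = P·diag(1, 6561)·P⁻¹ = [[1, -19683], [-1, 13122]] · [[-2, -3], [-1, -1]] = [[19681, 19680], [-13120, -13119]].

[[19681, 19680], [-13120, -13119]]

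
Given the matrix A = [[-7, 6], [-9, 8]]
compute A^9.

tr A = 1 and det A = -2, so the characteristic polynomial is λ² − (1)λ + (-2) with roots -1 and 2.
Eigenvectors give P = [[1, -2], [1, -3]] with P⁻¹ = [[3, -2], [1, -1]], and A = P·diag(-1, 2)·P⁻¹.
Then A^9 = P·diag(-1, 512)·P⁻¹ = [[-1, -1024], [-1, -1536]] · [[3, -2], [1, -1]] = [[-1027, 1026], [-1539, 1538]].

[[-1027, 1026], [-1539, 1538]]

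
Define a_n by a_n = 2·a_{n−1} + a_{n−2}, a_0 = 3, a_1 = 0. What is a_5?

36

With companion matrix T = [[2, 1], [1, 0]], [a_n, a_{n−1}]ᵀ = T·[a_{n−1}, a_{n−2}]ᵀ, so [a_5, a_4]ᵀ = T⁴·[a_1, a_0]ᵀ.
T⁴ = [[29, 12], [12, 5]], giving [a_5, a_4]ᵀ = [[36], [15]].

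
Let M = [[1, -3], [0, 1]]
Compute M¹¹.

M = I + N where N = [[0, -3], [0, 0]] is strictly upper-triangular, so N² = 0.
(I + N)¹¹ = I + 11·N = [[1, -33], [0, 1]].

[[1, -33], [0, 1]]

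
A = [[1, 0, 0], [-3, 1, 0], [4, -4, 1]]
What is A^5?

A = I + N where N = [[0, 0, 0], [-3, 0, 0], [4, -4, 0]] is strictly lower-triangular, so N^3 = 0.
(I + N)^5 = I + 5·N + 10·N^2 = [[1, 0, 0], [-15, 1, 0], [140, -20, 1]].

[[1, 0, 0], [-15, 1, 0], [140, -20, 1]]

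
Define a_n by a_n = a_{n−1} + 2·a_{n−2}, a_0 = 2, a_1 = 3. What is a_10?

With companion matrix T = [[1, 2], [1, 0]], [a_n, a_{n−1}]ᵀ = T·[a_{n−1}, a_{n−2}]ᵀ, so [a_10, a_9]ᵀ = T^9·[a_1, a_0]ᵀ.
T^9 = [[341, 342], [171, 170]], giving [a_10, a_9]ᵀ = [[1707], [853]].

1707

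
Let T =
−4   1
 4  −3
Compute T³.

[[−108, 41], [164, −67]]

T² = [[20, −7], [−28, 13]]
T³ = [[−108, 41], [164, −67]]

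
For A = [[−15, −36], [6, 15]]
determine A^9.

[[−98415, −236196], [39366, 98415]]

tr A = 0 and det A = −9, so the characteristic polynomial is λ² − (0)λ + (−9) with roots 3 and −3.
Eigenvectors give P = [[−2, 3], [1, −1]] with P⁻¹ = [[1, 3], [1, 2]], and A = P·diag(3, −3)·P⁻¹.
Then A^9 = P·diag(19683, −19683)·P⁻¹ = [[−39366, −59049], [19683, 19683]] · [[1, 3], [1, 2]] = [[−98415, −236196], [39366, 98415]].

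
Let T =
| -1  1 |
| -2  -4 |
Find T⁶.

[[-601, -665], [1330, 1394]]

tr T = -5 and det T = 6, so the characteristic polynomial is λ² − (-5)λ + (6) with roots -3 and -2.
Eigenvectors give P = [[-1, -1], [2, 1]] with P⁻¹ = [[1, 1], [-2, -1]], and T = P·diag(-3, -2)·P⁻¹.
Then T⁶ = P·diag(729, 64)·P⁻¹ = [[-729, -64], [1458, 64]] · [[1, 1], [-2, -1]] = [[-601, -665], [1330, 1394]].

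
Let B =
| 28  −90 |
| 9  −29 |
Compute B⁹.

[[4618, −15390], [1539, −5129]]

tr B = −1 and det B = −2, so the characteristic polynomial is λ² − (−1)λ + (−2) with roots 1 and −2.
Eigenvectors give P = [[10, 3], [3, 1]] with P⁻¹ = [[1, −3], [−3, 10]], and B = P·diag(1, −2)·P⁻¹.
Then B⁹ = P·diag(1, −512)·P⁻¹ = [[10, −1536], [3, −512]] · [[1, −3], [−3, 10]] = [[4618, −15390], [1539, −5129]].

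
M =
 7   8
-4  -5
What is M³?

tr M = 2 and det M = -3, so the characteristic polynomial is λ² − (2)λ + (-3) with roots -1 and 3.
Eigenvectors give P = [[-1, 2], [1, -1]] with P⁻¹ = [[1, 2], [1, 1]], and M = P·diag(-1, 3)·P⁻¹.
Then M³ = P·diag(-1, 27)·P⁻¹ = [[1, 54], [-1, -27]] · [[1, 2], [1, 1]] = [[55, 56], [-28, -29]].

[[55, 56], [-28, -29]]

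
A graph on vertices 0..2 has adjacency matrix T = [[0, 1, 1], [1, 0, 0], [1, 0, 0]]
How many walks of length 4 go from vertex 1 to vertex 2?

2

The number of length-4 walks from vertex 1 to vertex 2 is entry (1,2) of T⁴, where T is the adjacency matrix.
T² = [[2, 0, 0], [0, 1, 1], [0, 1, 1]]
T³ = [[0, 2, 2], [2, 0, 0], [2, 0, 0]]
T⁴ = [[4, 0, 0], [0, 2, 2], [0, 2, 2]]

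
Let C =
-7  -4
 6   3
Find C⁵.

[[-727, -484], [726, 483]]

tr C = -4 and det C = 3, so the characteristic polynomial is λ² − (-4)λ + (3) with roots -1 and -3.
Eigenvectors give P = [[-2, -1], [3, 1]] with P⁻¹ = [[1, 1], [-3, -2]], and C = P·diag(-1, -3)·P⁻¹.
Then C⁵ = P·diag(-1, -243)·P⁻¹ = [[2, 243], [-3, -243]] · [[1, 1], [-3, -2]] = [[-727, -484], [726, 483]].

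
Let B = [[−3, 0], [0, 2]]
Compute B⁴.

B² = [[9, 0], [0, 4]]
B³ = [[−27, 0], [0, 8]]
B⁴ = [[81, 0], [0, 16]]

[[81, 0], [0, 16]]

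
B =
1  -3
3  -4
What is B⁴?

[[-17, -9], [9, -32]]

B² = [[-8, 9], [-9, 7]]
B³ = [[19, -12], [12, -1]]
B⁴ = [[-17, -9], [9, -32]]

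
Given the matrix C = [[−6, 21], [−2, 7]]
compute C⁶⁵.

C² = C (a projection; rank 1, trace 1), so C⁶⁵ = C.

[[−6, 21], [−2, 7]]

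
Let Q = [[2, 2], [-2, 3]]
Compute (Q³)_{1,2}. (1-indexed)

Q² = [[0, 10], [-10, 5]]
Q³ = [[-20, 30], [-30, -5]]

30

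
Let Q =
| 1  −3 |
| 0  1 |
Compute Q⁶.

[[1, −18], [0, 1]]

Q = I + N where N = [[0, −3], [0, 0]] is strictly upper-triangular, so N² = 0.
(I + N)⁶ = I + 6·N = [[1, −18], [0, 1]].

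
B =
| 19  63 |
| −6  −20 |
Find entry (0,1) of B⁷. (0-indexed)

2709

tr B = −1 and det B = −2, so the characteristic polynomial is λ² − (−1)λ + (−2) with roots 1 and −2.
Eigenvectors give P = [[7, 3], [−2, −1]] with P⁻¹ = [[1, 3], [−2, −7]], and B = P·diag(1, −2)·P⁻¹.
Then B⁷ = P·diag(1, −128)·P⁻¹ = [[7, −384], [−2, 128]] · [[1, 3], [−2, −7]] = [[775, 2709], [−258, −902]].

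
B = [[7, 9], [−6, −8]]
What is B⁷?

[[259, 387], [−258, −386]]

tr B = −1 and det B = −2, so the characteristic polynomial is λ² − (−1)λ + (−2) with roots −2 and 1.
Eigenvectors give P = [[−1, 3], [1, −2]] with P⁻¹ = [[2, 3], [1, 1]], and B = P·diag(−2, 1)·P⁻¹.
Then B⁷ = P·diag(−128, 1)·P⁻¹ = [[128, 3], [−128, −2]] · [[2, 3], [1, 1]] = [[259, 387], [−258, −386]].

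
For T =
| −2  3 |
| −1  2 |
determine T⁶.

T² = I (check: tr T = 0 and det T = −1), so T⁶ = I since 6 is even.

[[1, 0], [0, 1]]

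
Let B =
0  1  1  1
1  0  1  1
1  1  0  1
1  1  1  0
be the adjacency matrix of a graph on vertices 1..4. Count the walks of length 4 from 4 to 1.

20

The number of length-4 walks from vertex 4 to vertex 1 is entry (4,1) of B^4, where B is the adjacency matrix.
B^2 = [[3, 2, 2, 2], [2, 3, 2, 2], [2, 2, 3, 2], [2, 2, 2, 3]]
B^3 = [[6, 7, 7, 7], [7, 6, 7, 7], [7, 7, 6, 7], [7, 7, 7, 6]]
B^4 = [[21, 20, 20, 20], [20, 21, 20, 20], [20, 20, 21, 20], [20, 20, 20, 21]]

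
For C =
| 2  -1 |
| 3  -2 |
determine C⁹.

[[2, -1], [3, -2]]

C² = I (check: tr C = 0 and det C = -1), so C⁹ = C since 9 is odd.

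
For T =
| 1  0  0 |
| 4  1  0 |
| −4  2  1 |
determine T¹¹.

T = I + N where N = [[0, 0, 0], [4, 0, 0], [−4, 2, 0]] is strictly lower-triangular, so N³ = 0.
(I + N)¹¹ = I + 11·N + 55·N² = [[1, 0, 0], [44, 1, 0], [396, 22, 1]].

[[1, 0, 0], [44, 1, 0], [396, 22, 1]]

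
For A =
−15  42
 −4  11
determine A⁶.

tr A = −4 and det A = 3, so the characteristic polynomial is λ² − (−4)λ + (3) with roots −3 and −1.
Eigenvectors give P = [[7, 3], [2, 1]] with P⁻¹ = [[1, −3], [−2, 7]], and A = P·diag(−3, −1)·P⁻¹.
Then A⁶ = P·diag(729, 1)·P⁻¹ = [[5103, 3], [1458, 1]] · [[1, −3], [−2, 7]] = [[5097, −15288], [1456, −4367]].

[[5097, −15288], [1456, −4367]]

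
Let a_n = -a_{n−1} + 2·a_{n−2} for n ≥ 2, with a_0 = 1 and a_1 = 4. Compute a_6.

-62

With companion matrix Q = [[-1, 2], [1, 0]], [a_n, a_{n−1}]ᵀ = Q·[a_{n−1}, a_{n−2}]ᵀ, so [a_6, a_5]ᵀ = Q^5·[a_1, a_0]ᵀ.
Q^5 = [[-21, 22], [11, -10]], giving [a_6, a_5]ᵀ = [[-62], [34]].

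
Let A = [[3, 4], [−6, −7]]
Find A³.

[[51, 52], [−78, −79]]

tr A = −4 and det A = 3, so the characteristic polynomial is λ² − (−4)λ + (3) with roots −1 and −3.
Eigenvectors give P = [[−1, −2], [1, 3]] with P⁻¹ = [[−3, −2], [1, 1]], and A = P·diag(−1, −3)·P⁻¹.
Then A³ = P·diag(−1, −27)·P⁻¹ = [[1, 54], [−1, −81]] · [[−3, −2], [1, 1]] = [[51, 52], [−78, −79]].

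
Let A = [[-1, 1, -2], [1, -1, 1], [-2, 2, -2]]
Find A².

[[6, -6, 7], [-4, 4, -5], [8, -8, 10]]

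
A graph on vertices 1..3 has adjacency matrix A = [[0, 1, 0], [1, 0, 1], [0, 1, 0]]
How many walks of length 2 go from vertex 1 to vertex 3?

The number of length-2 walks from vertex 1 to vertex 3 is entry (1,3) of A², where A is the adjacency matrix.
A² = [[1, 0, 1], [0, 2, 0], [1, 0, 1]]

1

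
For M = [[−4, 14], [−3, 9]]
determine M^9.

[[−114514, 268394], [−57513, 134709]]

tr M = 5 and det M = 6, so the characteristic polynomial is λ² − (5)λ + (6) with roots 2 and 3.
Eigenvectors give P = [[7, 2], [3, 1]] with P⁻¹ = [[1, −2], [−3, 7]], and M = P·diag(2, 3)·P⁻¹.
Then M^9 = P·diag(512, 19683)·P⁻¹ = [[3584, 39366], [1536, 19683]] · [[1, −2], [−3, 7]] = [[−114514, 268394], [−57513, 134709]].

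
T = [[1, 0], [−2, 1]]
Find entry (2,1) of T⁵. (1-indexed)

T = I + N where N = [[0, 0], [−2, 0]] is strictly lower-triangular, so N² = 0.
(I + N)⁵ = I + 5·N = [[1, 0], [−10, 1]].

−10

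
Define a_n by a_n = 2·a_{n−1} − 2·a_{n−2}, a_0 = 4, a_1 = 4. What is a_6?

0

With companion matrix A = [[2, −2], [1, 0]], [a_n, a_{n−1}]ᵀ = A·[a_{n−1}, a_{n−2}]ᵀ, so [a_6, a_5]ᵀ = A^5·[a_1, a_0]ᵀ.
A^5 = [[−8, 8], [−4, 0]], giving [a_6, a_5]ᵀ = [[0], [−16]].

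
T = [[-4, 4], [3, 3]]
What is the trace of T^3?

T^2 = [[28, -4], [-3, 21]]
T^3 = [[-124, 100], [75, 51]]

-73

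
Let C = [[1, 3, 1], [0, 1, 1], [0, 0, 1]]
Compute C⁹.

C = I + N where N = [[0, 3, 1], [0, 0, 1], [0, 0, 0]] is strictly upper-triangular, so N³ = 0.
(I + N)⁹ = I + 9·N + 36·N² = [[1, 27, 117], [0, 1, 9], [0, 0, 1]].

[[1, 27, 117], [0, 1, 9], [0, 0, 1]]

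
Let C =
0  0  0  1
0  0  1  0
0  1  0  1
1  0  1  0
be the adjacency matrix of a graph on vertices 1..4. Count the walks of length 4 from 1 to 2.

0

The number of length-4 walks from vertex 1 to vertex 2 is entry (1,2) of C⁴, where C is the adjacency matrix.
C² = [[1, 0, 1, 0], [0, 1, 0, 1], [1, 0, 2, 0], [0, 1, 0, 2]]
C³ = [[0, 1, 0, 2], [1, 0, 2, 0], [0, 2, 0, 3], [2, 0, 3, 0]]
C⁴ = [[2, 0, 3, 0], [0, 2, 0, 3], [3, 0, 5, 0], [0, 3, 0, 5]]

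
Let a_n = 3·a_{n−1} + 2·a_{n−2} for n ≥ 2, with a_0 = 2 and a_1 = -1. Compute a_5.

17

With companion matrix A = [[3, 2], [1, 0]], [a_n, a_{n−1}]ᵀ = A·[a_{n−1}, a_{n−2}]ᵀ, so [a_5, a_4]ᵀ = A^4·[a_1, a_0]ᵀ.
A^4 = [[139, 78], [39, 22]], giving [a_5, a_4]ᵀ = [[17], [5]].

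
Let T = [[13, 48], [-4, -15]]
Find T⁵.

tr T = -2 and det T = -3, so the characteristic polynomial is λ² − (-2)λ + (-3) with roots -3 and 1.
Eigenvectors give P = [[-3, -4], [1, 1]] with P⁻¹ = [[1, 4], [-1, -3]], and T = P·diag(-3, 1)·P⁻¹.
Then T⁵ = P·diag(-243, 1)·P⁻¹ = [[729, -4], [-243, 1]] · [[1, 4], [-1, -3]] = [[733, 2928], [-244, -975]].

[[733, 2928], [-244, -975]]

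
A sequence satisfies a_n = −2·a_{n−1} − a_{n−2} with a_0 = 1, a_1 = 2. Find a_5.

14

With companion matrix T = [[−2, −1], [1, 0]], [a_n, a_{n−1}]ᵀ = T·[a_{n−1}, a_{n−2}]ᵀ, so [a_5, a_4]ᵀ = T⁴·[a_1, a_0]ᵀ.
T⁴ = [[5, 4], [−4, −3]], giving [a_5, a_4]ᵀ = [[14], [−11]].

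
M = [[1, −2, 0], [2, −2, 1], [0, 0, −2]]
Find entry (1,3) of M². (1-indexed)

−2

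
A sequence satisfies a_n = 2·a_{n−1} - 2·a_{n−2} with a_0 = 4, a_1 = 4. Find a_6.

0

With companion matrix Q = [[2, -2], [1, 0]], [a_n, a_{n−1}]ᵀ = Q·[a_{n−1}, a_{n−2}]ᵀ, so [a_6, a_5]ᵀ = Q^5·[a_1, a_0]ᵀ.
Q^5 = [[-8, 8], [-4, 0]], giving [a_6, a_5]ᵀ = [[0], [-16]].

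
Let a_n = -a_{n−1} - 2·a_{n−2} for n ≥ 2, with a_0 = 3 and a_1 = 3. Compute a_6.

With companion matrix M = [[-1, -2], [1, 0]], [a_n, a_{n−1}]ᵀ = M·[a_{n−1}, a_{n−2}]ᵀ, so [a_6, a_5]ᵀ = M^5·[a_1, a_0]ᵀ.
M^5 = [[-5, 2], [-1, -6]], giving [a_6, a_5]ᵀ = [[-9], [-21]].

-9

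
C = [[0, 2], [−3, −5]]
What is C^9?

tr C = −5 and det C = 6, so the characteristic polynomial is λ² − (−5)λ + (6) with roots −2 and −3.
Eigenvectors give P = [[−1, −2], [1, 3]] with P⁻¹ = [[−3, −2], [1, 1]], and C = P·diag(−2, −3)·P⁻¹.
Then C^9 = P·diag(−512, −19683)·P⁻¹ = [[512, 39366], [−512, −59049]] · [[−3, −2], [1, 1]] = [[37830, 38342], [−57513, −58025]].

[[37830, 38342], [−57513, −58025]]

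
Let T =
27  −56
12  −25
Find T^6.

[[5097, −10192], [2184, −4367]]

tr T = 2 and det T = −3, so the characteristic polynomial is λ² − (2)λ + (−3) with roots −1 and 3.
Eigenvectors give P = [[2, 7], [1, 3]] with P⁻¹ = [[−3, 7], [1, −2]], and T = P·diag(−1, 3)·P⁻¹.
Then T^6 = P·diag(1, 729)·P⁻¹ = [[2, 5103], [1, 2187]] · [[−3, 7], [1, −2]] = [[5097, −10192], [2184, −4367]].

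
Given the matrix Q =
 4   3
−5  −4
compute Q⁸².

[[1, 0], [0, 1]]

Q² = I (check: tr Q = 0 and det Q = −1), so Q⁸² = I since 82 is even.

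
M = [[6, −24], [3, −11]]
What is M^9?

tr M = −5 and det M = 6, so the characteristic polynomial is λ² − (−5)λ + (6) with roots −2 and −3.
Eigenvectors give P = [[3, −8], [1, −3]] with P⁻¹ = [[3, −8], [1, −3]], and M = P·diag(−2, −3)·P⁻¹.
Then M^9 = P·diag(−512, −19683)·P⁻¹ = [[−1536, 157464], [−512, 59049]] · [[3, −8], [1, −3]] = [[152856, −460104], [57513, −173051]].

[[152856, −460104], [57513, −173051]]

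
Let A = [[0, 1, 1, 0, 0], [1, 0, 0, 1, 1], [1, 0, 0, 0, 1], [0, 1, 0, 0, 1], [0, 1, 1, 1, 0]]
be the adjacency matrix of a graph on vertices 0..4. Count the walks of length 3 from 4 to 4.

2

The number of length-3 walks from vertex 4 to vertex 4 is entry (4,4) of A³, where A is the adjacency matrix.
A² = [[2, 0, 0, 1, 2], [0, 3, 2, 1, 1], [0, 2, 2, 1, 0], [1, 1, 1, 2, 1], [2, 1, 0, 1, 3]]
A³ = [[0, 5, 4, 2, 1], [5, 2, 1, 4, 6], [4, 1, 0, 2, 5], [2, 4, 2, 2, 4], [1, 6, 5, 4, 2]]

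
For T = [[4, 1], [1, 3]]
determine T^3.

[[75, 38], [38, 37]]

T^2 = [[17, 7], [7, 10]]
T^3 = [[75, 38], [38, 37]]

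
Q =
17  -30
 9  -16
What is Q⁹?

tr Q = 1 and det Q = -2, so the characteristic polynomial is λ² − (1)λ + (-2) with roots -1 and 2.
Eigenvectors give P = [[-5, 2], [-3, 1]] with P⁻¹ = [[1, -2], [3, -5]], and Q = P·diag(-1, 2)·P⁻¹.
Then Q⁹ = P·diag(-1, 512)·P⁻¹ = [[5, 1024], [3, 512]] · [[1, -2], [3, -5]] = [[3077, -5130], [1539, -2566]].

[[3077, -5130], [1539, -2566]]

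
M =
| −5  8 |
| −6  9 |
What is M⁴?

[[−239, 320], [−240, 321]]

tr M = 4 and det M = 3, so the characteristic polynomial is λ² − (4)λ + (3) with roots 3 and 1.
Eigenvectors give P = [[1, 4], [1, 3]] with P⁻¹ = [[−3, 4], [1, −1]], and M = P·diag(3, 1)·P⁻¹.
Then M⁴ = P·diag(81, 1)·P⁻¹ = [[81, 4], [81, 3]] · [[−3, 4], [1, −1]] = [[−239, 320], [−240, 321]].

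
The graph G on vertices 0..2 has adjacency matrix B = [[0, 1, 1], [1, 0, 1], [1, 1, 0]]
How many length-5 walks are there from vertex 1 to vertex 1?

10

The number of length-5 walks from vertex 1 to vertex 1 is entry (1,1) of B⁵, where B is the adjacency matrix.
B² = [[2, 1, 1], [1, 2, 1], [1, 1, 2]]
B³ = [[2, 3, 3], [3, 2, 3], [3, 3, 2]]
B⁴ = [[6, 5, 5], [5, 6, 5], [5, 5, 6]]
B⁵ = [[10, 11, 11], [11, 10, 11], [11, 11, 10]]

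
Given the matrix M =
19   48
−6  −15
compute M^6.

tr M = 4 and det M = 3, so the characteristic polynomial is λ² − (4)λ + (3) with roots 3 and 1.
Eigenvectors give P = [[−3, 8], [1, −3]] with P⁻¹ = [[−3, −8], [−1, −3]], and M = P·diag(3, 1)·P⁻¹.
Then M^6 = P·diag(729, 1)·P⁻¹ = [[−2187, 8], [729, −3]] · [[−3, −8], [−1, −3]] = [[6553, 17472], [−2184, −5823]].

[[6553, 17472], [−2184, −5823]]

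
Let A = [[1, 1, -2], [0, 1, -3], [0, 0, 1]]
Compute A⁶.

[[1, 6, -57], [0, 1, -18], [0, 0, 1]]

A = I + N where N = [[0, 1, -2], [0, 0, -3], [0, 0, 0]] is strictly upper-triangular, so N³ = 0.
(I + N)⁶ = I + 6·N + 15·N² = [[1, 6, -57], [0, 1, -18], [0, 0, 1]].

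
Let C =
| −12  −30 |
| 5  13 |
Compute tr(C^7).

tr C = 1 and det C = −6, so the characteristic polynomial is λ² − (1)λ + (−6) with roots −2 and 3.
Eigenvectors give P = [[−3, −2], [1, 1]] with P⁻¹ = [[−1, −2], [1, 3]], and C = P·diag(−2, 3)·P⁻¹.
Then C^7 = P·diag(−128, 2187)·P⁻¹ = [[384, −4374], [−128, 2187]] · [[−1, −2], [1, 3]] = [[−4758, −13890], [2315, 6817]].

2059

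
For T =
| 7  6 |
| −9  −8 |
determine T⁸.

[[−509, −510], [765, 766]]

tr T = −1 and det T = −2, so the characteristic polynomial is λ² − (−1)λ + (−2) with roots 1 and −2.
Eigenvectors give P = [[−1, −2], [1, 3]] with P⁻¹ = [[−3, −2], [1, 1]], and T = P·diag(1, −2)·P⁻¹.
Then T⁸ = P·diag(1, 256)·P⁻¹ = [[−1, −512], [1, 768]] · [[−3, −2], [1, 1]] = [[−509, −510], [765, 766]].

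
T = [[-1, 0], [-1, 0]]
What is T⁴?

[[1, 0], [1, 0]]

T² = [[1, 0], [1, 0]]
T³ = [[-1, 0], [-1, 0]]
T⁴ = [[1, 0], [1, 0]]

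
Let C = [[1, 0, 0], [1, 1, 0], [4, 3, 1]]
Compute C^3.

[[1, 0, 0], [3, 1, 0], [21, 9, 1]]

C = I + N where N = [[0, 0, 0], [1, 0, 0], [4, 3, 0]] is strictly lower-triangular, so N^3 = 0.
(I + N)^3 = I + 3·N + 3·N^2 = [[1, 0, 0], [3, 1, 0], [21, 9, 1]].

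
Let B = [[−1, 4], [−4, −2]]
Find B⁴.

B² = [[−15, −12], [12, −12]]
B³ = [[63, −36], [36, 72]]
B⁴ = [[81, 324], [−324, 0]]

[[81, 324], [−324, 0]]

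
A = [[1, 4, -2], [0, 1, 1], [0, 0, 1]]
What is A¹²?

A = I + N where N = [[0, 4, -2], [0, 0, 1], [0, 0, 0]] is strictly upper-triangular, so N³ = 0.
(I + N)¹² = I + 12·N + 66·N² = [[1, 48, 240], [0, 1, 12], [0, 0, 1]].

[[1, 48, 240], [0, 1, 12], [0, 0, 1]]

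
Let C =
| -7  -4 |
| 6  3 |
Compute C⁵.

[[-727, -484], [726, 483]]

tr C = -4 and det C = 3, so the characteristic polynomial is λ² − (-4)λ + (3) with roots -1 and -3.
Eigenvectors give P = [[-2, -1], [3, 1]] with P⁻¹ = [[1, 1], [-3, -2]], and C = P·diag(-1, -3)·P⁻¹.
Then C⁵ = P·diag(-1, -243)·P⁻¹ = [[2, 243], [-3, -243]] · [[1, 1], [-3, -2]] = [[-727, -484], [726, 483]].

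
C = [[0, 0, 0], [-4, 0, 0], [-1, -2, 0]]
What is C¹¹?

C is strictly triangular, hence nilpotent: C³ = 0, so C¹¹ = 0.

[[0, 0, 0], [0, 0, 0], [0, 0, 0]]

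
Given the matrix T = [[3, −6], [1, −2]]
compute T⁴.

[[3, −6], [1, −2]]

T² = T (a projection; rank 1, trace 1), so T⁴ = T.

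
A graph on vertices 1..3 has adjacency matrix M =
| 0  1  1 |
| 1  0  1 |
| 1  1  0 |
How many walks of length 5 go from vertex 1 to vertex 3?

11

The number of length-5 walks from vertex 1 to vertex 3 is entry (1,3) of M^5, where M is the adjacency matrix.
M^2 = [[2, 1, 1], [1, 2, 1], [1, 1, 2]]
M^3 = [[2, 3, 3], [3, 2, 3], [3, 3, 2]]
M^4 = [[6, 5, 5], [5, 6, 5], [5, 5, 6]]
M^5 = [[10, 11, 11], [11, 10, 11], [11, 11, 10]]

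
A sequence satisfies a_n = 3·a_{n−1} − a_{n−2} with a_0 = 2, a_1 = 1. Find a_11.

4181

With companion matrix C = [[3, −1], [1, 0]], [a_n, a_{n−1}]ᵀ = C·[a_{n−1}, a_{n−2}]ᵀ, so [a_11, a_10]ᵀ = C¹⁰·[a_1, a_0]ᵀ.
C¹⁰ = [[17711, −6765], [6765, −2584]], giving [a_11, a_10]ᵀ = [[4181], [1597]].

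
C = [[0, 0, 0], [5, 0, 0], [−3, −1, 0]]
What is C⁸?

[[0, 0, 0], [0, 0, 0], [0, 0, 0]]

C is strictly triangular, hence nilpotent: C³ = 0, so C⁸ = 0.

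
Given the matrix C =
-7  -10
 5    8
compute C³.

[[-43, -70], [35, 62]]

tr C = 1 and det C = -6, so the characteristic polynomial is λ² − (1)λ + (-6) with roots 3 and -2.
Eigenvectors give P = [[-1, 2], [1, -1]] with P⁻¹ = [[1, 2], [1, 1]], and C = P·diag(3, -2)·P⁻¹.
Then C³ = P·diag(27, -8)·P⁻¹ = [[-27, -16], [27, 8]] · [[1, 2], [1, 1]] = [[-43, -70], [35, 62]].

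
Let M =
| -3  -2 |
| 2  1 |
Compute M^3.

[[-7, -6], [6, 5]]

M^2 = [[5, 4], [-4, -3]]
M^3 = [[-7, -6], [6, 5]]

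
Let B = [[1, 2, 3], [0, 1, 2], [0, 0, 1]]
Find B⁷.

[[1, 14, 105], [0, 1, 14], [0, 0, 1]]

B = I + N where N = [[0, 2, 3], [0, 0, 2], [0, 0, 0]] is strictly upper-triangular, so N³ = 0.
(I + N)⁷ = I + 7·N + 21·N² = [[1, 14, 105], [0, 1, 14], [0, 0, 1]].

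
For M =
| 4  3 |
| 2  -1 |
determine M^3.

[[106, 57], [38, 11]]

M^2 = [[22, 9], [6, 7]]
M^3 = [[106, 57], [38, 11]]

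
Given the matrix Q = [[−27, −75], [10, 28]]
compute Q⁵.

tr Q = 1 and det Q = −6, so the characteristic polynomial is λ² − (1)λ + (−6) with roots −2 and 3.
Eigenvectors give P = [[−3, 5], [1, −2]] with P⁻¹ = [[−2, −5], [−1, −3]], and Q = P·diag(−2, 3)·P⁻¹.
Then Q⁵ = P·diag(−32, 243)·P⁻¹ = [[96, 1215], [−32, −486]] · [[−2, −5], [−1, −3]] = [[−1407, −4125], [550, 1618]].

[[−1407, −4125], [550, 1618]]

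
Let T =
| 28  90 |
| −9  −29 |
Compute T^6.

tr T = −1 and det T = −2, so the characteristic polynomial is λ² − (−1)λ + (−2) with roots 1 and −2.
Eigenvectors give P = [[10, −3], [−3, 1]] with P⁻¹ = [[1, 3], [3, 10]], and T = P·diag(1, −2)·P⁻¹.
Then T^6 = P·diag(1, 64)·P⁻¹ = [[10, −192], [−3, 64]] · [[1, 3], [3, 10]] = [[−566, −1890], [189, 631]].

[[−566, −1890], [189, 631]]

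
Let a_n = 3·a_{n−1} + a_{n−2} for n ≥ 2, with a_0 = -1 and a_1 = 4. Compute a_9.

47953

With companion matrix C = [[3, 1], [1, 0]], [a_n, a_{n−1}]ᵀ = C·[a_{n−1}, a_{n−2}]ᵀ, so [a_9, a_8]ᵀ = C⁸·[a_1, a_0]ᵀ.
C⁸ = [[12970, 3927], [3927, 1189]], giving [a_9, a_8]ᵀ = [[47953], [14519]].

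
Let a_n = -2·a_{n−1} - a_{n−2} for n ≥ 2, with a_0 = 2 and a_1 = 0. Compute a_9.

16

With companion matrix A = [[-2, -1], [1, 0]], [a_n, a_{n−1}]ᵀ = A·[a_{n−1}, a_{n−2}]ᵀ, so [a_9, a_8]ᵀ = A^8·[a_1, a_0]ᵀ.
A^8 = [[9, 8], [-8, -7]], giving [a_9, a_8]ᵀ = [[16], [-14]].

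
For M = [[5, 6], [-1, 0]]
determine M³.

[[65, 114], [-19, -30]]

tr M = 5 and det M = 6, so the characteristic polynomial is λ² − (5)λ + (6) with roots 3 and 2.
Eigenvectors give P = [[-3, -2], [1, 1]] with P⁻¹ = [[-1, -2], [1, 3]], and M = P·diag(3, 2)·P⁻¹.
Then M³ = P·diag(27, 8)·P⁻¹ = [[-81, -16], [27, 8]] · [[-1, -2], [1, 3]] = [[65, 114], [-19, -30]].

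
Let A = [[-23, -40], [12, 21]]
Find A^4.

tr A = -2 and det A = -3, so the characteristic polynomial is λ² − (-2)λ + (-3) with roots 1 and -3.
Eigenvectors give P = [[-5, -2], [3, 1]] with P⁻¹ = [[1, 2], [-3, -5]], and A = P·diag(1, -3)·P⁻¹.
Then A^4 = P·diag(1, 81)·P⁻¹ = [[-5, -162], [3, 81]] · [[1, 2], [-3, -5]] = [[481, 800], [-240, -399]].

[[481, 800], [-240, -399]]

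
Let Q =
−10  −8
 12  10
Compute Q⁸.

tr Q = 0 and det Q = −4, so the characteristic polynomial is λ² − (0)λ + (−4) with roots −2 and 2.
Eigenvectors give P = [[1, 2], [−1, −3]] with P⁻¹ = [[3, 2], [−1, −1]], and Q = P·diag(−2, 2)·P⁻¹.
Then Q⁸ = P·diag(256, 256)·P⁻¹ = [[256, 512], [−256, −768]] · [[3, 2], [−1, −1]] = [[256, 0], [0, 256]].

[[256, 0], [0, 256]]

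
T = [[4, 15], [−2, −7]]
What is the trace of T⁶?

tr T = −3 and det T = 2, so the characteristic polynomial is λ² − (−3)λ + (2) with roots −2 and −1.
Eigenvectors give P = [[5, −3], [−2, 1]] with P⁻¹ = [[−1, −3], [−2, −5]], and T = P·diag(−2, −1)·P⁻¹.
Then T⁶ = P·diag(64, 1)·P⁻¹ = [[320, −3], [−128, 1]] · [[−1, −3], [−2, −5]] = [[−314, −945], [126, 379]].

65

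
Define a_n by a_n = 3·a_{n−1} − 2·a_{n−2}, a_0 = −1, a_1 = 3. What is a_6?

251

With companion matrix M = [[3, −2], [1, 0]], [a_n, a_{n−1}]ᵀ = M·[a_{n−1}, a_{n−2}]ᵀ, so [a_6, a_5]ᵀ = M⁵·[a_1, a_0]ᵀ.
M⁵ = [[63, −62], [31, −30]], giving [a_6, a_5]ᵀ = [[251], [123]].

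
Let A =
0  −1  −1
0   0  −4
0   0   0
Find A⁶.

A is strictly triangular, hence nilpotent: A³ = 0, so A⁶ = 0.

[[0, 0, 0], [0, 0, 0], [0, 0, 0]]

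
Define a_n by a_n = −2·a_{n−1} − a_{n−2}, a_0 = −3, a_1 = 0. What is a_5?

−12

With companion matrix B = [[−2, −1], [1, 0]], [a_n, a_{n−1}]ᵀ = B·[a_{n−1}, a_{n−2}]ᵀ, so [a_5, a_4]ᵀ = B^4·[a_1, a_0]ᵀ.
B^4 = [[5, 4], [−4, −3]], giving [a_5, a_4]ᵀ = [[−12], [9]].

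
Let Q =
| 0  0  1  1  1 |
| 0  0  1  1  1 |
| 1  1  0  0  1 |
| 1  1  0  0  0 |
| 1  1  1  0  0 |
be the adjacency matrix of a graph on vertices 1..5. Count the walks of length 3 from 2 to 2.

The number of length-3 walks from vertex 2 to vertex 2 is entry (2,2) of Q³, where Q is the adjacency matrix.
Q² = [[3, 3, 1, 0, 1], [3, 3, 1, 0, 1], [1, 1, 3, 2, 2], [0, 0, 2, 2, 2], [1, 1, 2, 2, 3]]
Q³ = [[2, 2, 7, 6, 7], [2, 2, 7, 6, 7], [7, 7, 4, 2, 5], [6, 6, 2, 0, 2], [7, 7, 5, 2, 4]]

2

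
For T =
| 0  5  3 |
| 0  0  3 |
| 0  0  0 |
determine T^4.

T is strictly triangular, hence nilpotent: T^3 = 0, so T^4 = 0.

[[0, 0, 0], [0, 0, 0], [0, 0, 0]]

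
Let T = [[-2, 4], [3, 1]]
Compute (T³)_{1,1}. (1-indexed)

-44

T² = [[16, -4], [-3, 13]]
T³ = [[-44, 60], [45, 1]]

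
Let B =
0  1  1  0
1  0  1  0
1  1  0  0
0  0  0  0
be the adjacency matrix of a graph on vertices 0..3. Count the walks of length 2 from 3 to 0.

0

The number of length-2 walks from vertex 3 to vertex 0 is entry (3,0) of B², where B is the adjacency matrix.
B² = [[2, 1, 1, 0], [1, 2, 1, 0], [1, 1, 2, 0], [0, 0, 0, 0]]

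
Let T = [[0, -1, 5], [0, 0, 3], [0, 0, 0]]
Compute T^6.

T is strictly triangular, hence nilpotent: T^3 = 0, so T^6 = 0.

[[0, 0, 0], [0, 0, 0], [0, 0, 0]]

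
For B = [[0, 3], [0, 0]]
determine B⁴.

[[0, 0], [0, 0]]

B is strictly triangular, hence nilpotent: B² = 0, so B⁴ = 0.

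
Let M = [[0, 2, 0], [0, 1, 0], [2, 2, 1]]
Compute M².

[[0, 2, 0], [0, 1, 0], [2, 8, 1]]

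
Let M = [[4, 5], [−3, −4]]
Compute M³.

M² = I (check: tr M = 0 and det M = −1), so M³ = M since 3 is odd.

[[4, 5], [−3, −4]]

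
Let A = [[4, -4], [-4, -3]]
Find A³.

[[144, -116], [-116, -59]]

A² = [[32, -4], [-4, 25]]
A³ = [[144, -116], [-116, -59]]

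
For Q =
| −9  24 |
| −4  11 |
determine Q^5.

[[−489, 1464], [−244, 731]]

tr Q = 2 and det Q = −3, so the characteristic polynomial is λ² − (2)λ + (−3) with roots 3 and −1.
Eigenvectors give P = [[2, −3], [1, −1]] with P⁻¹ = [[−1, 3], [−1, 2]], and Q = P·diag(3, −1)·P⁻¹.
Then Q^5 = P·diag(243, −1)·P⁻¹ = [[486, 3], [243, 1]] · [[−1, 3], [−1, 2]] = [[−489, 1464], [−244, 731]].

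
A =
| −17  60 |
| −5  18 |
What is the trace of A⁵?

211

tr A = 1 and det A = −6, so the characteristic polynomial is λ² − (1)λ + (−6) with roots 3 and −2.
Eigenvectors give P = [[3, 4], [1, 1]] with P⁻¹ = [[−1, 4], [1, −3]], and A = P·diag(3, −2)·P⁻¹.
Then A⁵ = P·diag(243, −32)·P⁻¹ = [[729, −128], [243, −32]] · [[−1, 4], [1, −3]] = [[−857, 3300], [−275, 1068]].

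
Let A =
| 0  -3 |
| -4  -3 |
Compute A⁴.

A² = [[12, 9], [12, 21]]
A³ = [[-36, -63], [-84, -99]]
A⁴ = [[252, 297], [396, 549]]

[[252, 297], [396, 549]]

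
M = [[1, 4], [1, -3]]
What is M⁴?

[[41, -144], [-36, 185]]

M² = [[5, -8], [-2, 13]]
M³ = [[-3, 44], [11, -47]]
M⁴ = [[41, -144], [-36, 185]]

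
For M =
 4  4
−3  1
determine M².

[[4, 20], [−15, −11]]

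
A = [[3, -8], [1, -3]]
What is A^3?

[[3, -8], [1, -3]]

A² = I (check: tr A = 0 and det A = -1), so A^3 = A since 3 is odd.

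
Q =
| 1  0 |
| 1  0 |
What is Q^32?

[[1, 0], [1, 0]]

Q² = Q (a projection; rank 1, trace 1), so Q^32 = Q.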